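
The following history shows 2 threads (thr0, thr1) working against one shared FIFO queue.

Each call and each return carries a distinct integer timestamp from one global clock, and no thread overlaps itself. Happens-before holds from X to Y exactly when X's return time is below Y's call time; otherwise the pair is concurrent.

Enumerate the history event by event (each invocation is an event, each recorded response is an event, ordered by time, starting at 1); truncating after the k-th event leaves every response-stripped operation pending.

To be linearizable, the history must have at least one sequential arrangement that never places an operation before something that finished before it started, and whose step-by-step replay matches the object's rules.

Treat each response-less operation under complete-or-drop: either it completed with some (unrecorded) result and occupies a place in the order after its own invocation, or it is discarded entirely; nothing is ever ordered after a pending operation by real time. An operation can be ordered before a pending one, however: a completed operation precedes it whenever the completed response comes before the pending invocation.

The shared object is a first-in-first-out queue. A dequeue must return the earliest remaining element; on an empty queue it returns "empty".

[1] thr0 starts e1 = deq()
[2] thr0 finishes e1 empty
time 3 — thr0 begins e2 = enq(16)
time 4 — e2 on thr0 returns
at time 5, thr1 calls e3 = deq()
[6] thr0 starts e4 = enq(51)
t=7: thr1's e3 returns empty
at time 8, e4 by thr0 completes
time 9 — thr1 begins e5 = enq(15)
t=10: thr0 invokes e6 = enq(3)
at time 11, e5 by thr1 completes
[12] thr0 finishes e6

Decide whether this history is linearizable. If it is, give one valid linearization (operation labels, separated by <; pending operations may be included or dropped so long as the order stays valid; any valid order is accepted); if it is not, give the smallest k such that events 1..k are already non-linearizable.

through event 6 a valid linearization exists; event 7 (e3 responding at time 7) ends that
exactly one order of the 3 completed ops respects real time; the FIFO queue replay fails
completion choices over the 1 pending operation (e4) were checked; none helps
sample order e1, e2, e3 (pending dropped) stalls at step 3 — e3 deq() → empty has no legal effect

not linearizable — minimal violating prefix: 7 events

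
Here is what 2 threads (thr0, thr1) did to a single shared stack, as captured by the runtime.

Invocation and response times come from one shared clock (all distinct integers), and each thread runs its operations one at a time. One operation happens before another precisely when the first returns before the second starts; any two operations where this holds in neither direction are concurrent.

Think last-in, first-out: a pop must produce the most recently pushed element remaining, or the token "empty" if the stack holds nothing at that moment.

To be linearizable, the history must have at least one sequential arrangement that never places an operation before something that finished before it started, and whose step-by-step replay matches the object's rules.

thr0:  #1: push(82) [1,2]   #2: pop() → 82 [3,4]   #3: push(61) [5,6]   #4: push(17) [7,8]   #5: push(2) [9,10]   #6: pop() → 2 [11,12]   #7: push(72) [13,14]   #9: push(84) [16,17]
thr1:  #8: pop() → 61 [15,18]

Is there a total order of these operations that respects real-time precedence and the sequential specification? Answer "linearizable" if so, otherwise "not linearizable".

not linearizable

through event 17 a valid linearization exists; event 18 (#8 responding at time 18) ends that
no legal order exists: 2 real-time-consistent candidates over 9 completed stack operations, all rejected
take #1, #2, #3, #4, #5, #6, #7, #8, #9: step 8 already fails, because #8 pop() → 61 cannot occur there
take #1, #2, #3, #4, #5, #6, #7, #9, #8: step 9 already fails, because #8 pop() → 61 cannot occur there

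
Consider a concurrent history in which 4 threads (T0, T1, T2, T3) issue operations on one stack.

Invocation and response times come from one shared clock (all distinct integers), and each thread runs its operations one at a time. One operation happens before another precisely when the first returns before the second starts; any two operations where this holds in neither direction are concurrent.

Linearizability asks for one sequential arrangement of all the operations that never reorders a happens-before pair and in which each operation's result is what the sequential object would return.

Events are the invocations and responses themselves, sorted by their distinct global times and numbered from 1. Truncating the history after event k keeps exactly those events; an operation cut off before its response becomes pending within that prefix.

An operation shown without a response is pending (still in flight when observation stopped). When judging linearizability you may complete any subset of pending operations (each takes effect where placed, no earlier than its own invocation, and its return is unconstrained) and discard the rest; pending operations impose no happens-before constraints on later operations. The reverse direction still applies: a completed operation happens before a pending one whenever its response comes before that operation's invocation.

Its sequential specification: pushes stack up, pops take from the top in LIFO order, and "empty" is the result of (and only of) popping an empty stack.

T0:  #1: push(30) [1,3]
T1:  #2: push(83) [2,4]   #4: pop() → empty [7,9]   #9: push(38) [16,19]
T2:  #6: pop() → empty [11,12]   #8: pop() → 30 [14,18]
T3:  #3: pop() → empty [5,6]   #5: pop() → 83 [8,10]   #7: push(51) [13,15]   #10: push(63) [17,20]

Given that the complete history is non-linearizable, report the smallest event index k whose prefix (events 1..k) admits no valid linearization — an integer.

6

events 1..5 are linearizable; a witness order is #1, #2:
after step 1 (#1 push(30)): stack <30>
after step 2 (#2 push(83)): stack <30,83>
at event 6 (#3's time-6 response) nothing linearizes any more
take #1, #2, #3: step 3 already fails, because #3 pop() → empty cannot occur there
take #2, #1, #3: step 3 already fails, because #3 pop() → empty cannot occur there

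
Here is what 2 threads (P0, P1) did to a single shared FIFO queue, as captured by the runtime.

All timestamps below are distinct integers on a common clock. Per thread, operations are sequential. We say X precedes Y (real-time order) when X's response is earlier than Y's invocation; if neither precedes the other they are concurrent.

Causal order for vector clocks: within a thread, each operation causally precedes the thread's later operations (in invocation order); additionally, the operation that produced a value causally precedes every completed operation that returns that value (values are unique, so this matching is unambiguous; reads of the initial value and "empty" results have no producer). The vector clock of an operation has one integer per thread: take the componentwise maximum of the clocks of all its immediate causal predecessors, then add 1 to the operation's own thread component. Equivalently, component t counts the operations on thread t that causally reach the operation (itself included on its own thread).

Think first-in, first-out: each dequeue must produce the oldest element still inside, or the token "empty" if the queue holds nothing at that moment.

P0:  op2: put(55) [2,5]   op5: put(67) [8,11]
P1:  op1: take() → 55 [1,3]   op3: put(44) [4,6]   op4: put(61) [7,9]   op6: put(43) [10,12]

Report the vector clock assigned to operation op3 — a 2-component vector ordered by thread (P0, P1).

root op op2, invoked 2: fresh clock plus P0's own tick → (1, 0)
merge at op1 (invoked 1): VC(op2)=(1, 0), own-thread bump on P1 → (1, 1)
merge at op5 (invoked 8): VC(op2)=(1, 0), own-thread bump on P0 → (2, 0)
merge at op3 (invoked 4): VC(op1)=(1, 1), own-thread bump on P1 → (1, 2)
merge at op4 (invoked 7): VC(op3)=(1, 2), own-thread bump on P1 → (1, 3)
merge at op6 (invoked 10): VC(op4)=(1, 3), own-thread bump on P1 → (1, 4)
target: VC(op3) = (1, 2)

(1, 2)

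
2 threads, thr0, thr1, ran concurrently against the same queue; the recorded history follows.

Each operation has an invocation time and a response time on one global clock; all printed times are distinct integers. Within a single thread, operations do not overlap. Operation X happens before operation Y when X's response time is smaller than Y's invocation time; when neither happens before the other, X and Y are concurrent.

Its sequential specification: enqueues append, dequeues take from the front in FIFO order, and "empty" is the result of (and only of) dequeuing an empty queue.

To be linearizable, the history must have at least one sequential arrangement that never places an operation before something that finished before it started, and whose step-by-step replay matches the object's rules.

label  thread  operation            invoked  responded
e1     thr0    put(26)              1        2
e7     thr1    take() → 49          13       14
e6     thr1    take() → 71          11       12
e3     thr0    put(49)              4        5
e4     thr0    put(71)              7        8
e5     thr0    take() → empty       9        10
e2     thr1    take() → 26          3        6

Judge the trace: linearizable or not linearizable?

prefix check: 1..9 passes, 1..10 fails once e5's time-10 response joins
all 2 real-time-respecting orders fail — 5 completed queue operations, no legal replay
sample order e1, e2, e3, e4, e5 stalls at step 5 — e5 take() → empty has no legal effect
sample order e1, e3, e2, e4, e5 stalls at step 5 — e5 take() → empty has no legal effect

not linearizable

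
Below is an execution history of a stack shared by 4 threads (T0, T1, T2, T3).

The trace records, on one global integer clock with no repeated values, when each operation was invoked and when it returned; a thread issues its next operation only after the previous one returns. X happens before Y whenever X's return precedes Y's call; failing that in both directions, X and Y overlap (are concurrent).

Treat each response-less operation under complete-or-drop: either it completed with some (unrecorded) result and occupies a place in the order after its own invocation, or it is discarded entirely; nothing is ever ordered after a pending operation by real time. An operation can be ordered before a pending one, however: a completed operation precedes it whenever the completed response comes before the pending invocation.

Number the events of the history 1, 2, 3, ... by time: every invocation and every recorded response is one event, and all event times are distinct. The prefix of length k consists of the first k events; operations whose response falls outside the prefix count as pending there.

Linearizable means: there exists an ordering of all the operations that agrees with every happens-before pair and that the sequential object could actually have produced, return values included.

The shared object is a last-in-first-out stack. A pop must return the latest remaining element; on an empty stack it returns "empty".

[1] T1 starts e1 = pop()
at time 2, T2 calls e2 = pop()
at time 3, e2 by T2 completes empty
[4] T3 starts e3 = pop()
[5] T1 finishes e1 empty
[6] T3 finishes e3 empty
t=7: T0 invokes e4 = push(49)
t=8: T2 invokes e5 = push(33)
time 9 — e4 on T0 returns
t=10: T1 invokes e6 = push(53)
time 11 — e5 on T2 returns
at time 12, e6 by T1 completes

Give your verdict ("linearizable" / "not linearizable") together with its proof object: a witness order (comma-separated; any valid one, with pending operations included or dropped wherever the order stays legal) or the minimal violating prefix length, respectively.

linearizable — witness: e1, e2, e3, e4, e5, e6

after step 1 (e1 pop() → empty): stack <>
after step 2 (e2 pop() → empty): stack <>
after step 3 (e3 pop() → empty): stack <>
after step 4 (e4 push(49)): stack <49>
after step 5 (e5 push(33)): stack <49,33>
after step 6 (e6 push(53)): stack <49,33,53>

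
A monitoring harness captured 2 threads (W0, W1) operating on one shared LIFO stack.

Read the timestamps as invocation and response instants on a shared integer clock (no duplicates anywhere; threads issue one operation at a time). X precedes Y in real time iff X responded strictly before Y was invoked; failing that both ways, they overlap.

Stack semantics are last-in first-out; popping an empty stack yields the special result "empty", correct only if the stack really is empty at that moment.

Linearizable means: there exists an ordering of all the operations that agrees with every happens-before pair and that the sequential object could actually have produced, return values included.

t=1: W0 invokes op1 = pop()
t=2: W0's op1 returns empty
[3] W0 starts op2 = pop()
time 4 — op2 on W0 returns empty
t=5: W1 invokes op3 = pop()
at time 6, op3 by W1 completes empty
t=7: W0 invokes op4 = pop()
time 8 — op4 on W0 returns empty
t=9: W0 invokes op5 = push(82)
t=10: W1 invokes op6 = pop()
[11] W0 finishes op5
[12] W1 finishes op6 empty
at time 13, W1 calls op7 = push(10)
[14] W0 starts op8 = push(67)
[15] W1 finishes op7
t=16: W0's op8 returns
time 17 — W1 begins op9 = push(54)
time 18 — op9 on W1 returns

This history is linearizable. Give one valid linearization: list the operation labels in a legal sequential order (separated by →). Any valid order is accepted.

step 1: op1 pop() → empty — stack <>
step 2: op2 pop() → empty — stack <>
step 3: op3 pop() → empty — stack <>
step 4: op4 pop() → empty — stack <>
step 5: op6 pop() → empty — stack <>
step 6: op5 push(82) — stack <82>
step 7: op7 push(10) — stack <82,10>
step 8: op8 push(67) — stack <82,10,67>
step 9: op9 push(54) — stack <82,10,67,54>

op1 → op2 → op3 → op4 → op6 → op5 → op7 → op8 → op9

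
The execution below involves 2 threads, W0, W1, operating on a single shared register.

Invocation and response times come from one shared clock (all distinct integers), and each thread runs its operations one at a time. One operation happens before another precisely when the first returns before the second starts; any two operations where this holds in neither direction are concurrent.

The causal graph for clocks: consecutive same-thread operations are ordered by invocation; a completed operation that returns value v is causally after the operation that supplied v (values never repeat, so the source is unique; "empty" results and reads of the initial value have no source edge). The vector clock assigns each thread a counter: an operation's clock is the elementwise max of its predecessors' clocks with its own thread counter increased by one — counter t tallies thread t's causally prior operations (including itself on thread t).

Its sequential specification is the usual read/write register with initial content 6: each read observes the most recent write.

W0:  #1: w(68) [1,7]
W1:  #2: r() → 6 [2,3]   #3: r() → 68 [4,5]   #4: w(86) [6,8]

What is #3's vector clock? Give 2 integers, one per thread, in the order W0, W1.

root op #2, invoked 2: fresh clock plus W1's own tick → (0, 1)
root op #1, invoked 1: fresh clock plus W0's own tick → (1, 0)
#3, invoked 4, takes VC(#1)=(1, 0), VC(#2)=(0, 1) under max, adds 1 for W1 → (1, 2)
#4, invoked 6, takes VC(#3)=(1, 2) under max, adds 1 for W1 → (1, 3)
target: VC(#3) = (1, 2)

(1, 2)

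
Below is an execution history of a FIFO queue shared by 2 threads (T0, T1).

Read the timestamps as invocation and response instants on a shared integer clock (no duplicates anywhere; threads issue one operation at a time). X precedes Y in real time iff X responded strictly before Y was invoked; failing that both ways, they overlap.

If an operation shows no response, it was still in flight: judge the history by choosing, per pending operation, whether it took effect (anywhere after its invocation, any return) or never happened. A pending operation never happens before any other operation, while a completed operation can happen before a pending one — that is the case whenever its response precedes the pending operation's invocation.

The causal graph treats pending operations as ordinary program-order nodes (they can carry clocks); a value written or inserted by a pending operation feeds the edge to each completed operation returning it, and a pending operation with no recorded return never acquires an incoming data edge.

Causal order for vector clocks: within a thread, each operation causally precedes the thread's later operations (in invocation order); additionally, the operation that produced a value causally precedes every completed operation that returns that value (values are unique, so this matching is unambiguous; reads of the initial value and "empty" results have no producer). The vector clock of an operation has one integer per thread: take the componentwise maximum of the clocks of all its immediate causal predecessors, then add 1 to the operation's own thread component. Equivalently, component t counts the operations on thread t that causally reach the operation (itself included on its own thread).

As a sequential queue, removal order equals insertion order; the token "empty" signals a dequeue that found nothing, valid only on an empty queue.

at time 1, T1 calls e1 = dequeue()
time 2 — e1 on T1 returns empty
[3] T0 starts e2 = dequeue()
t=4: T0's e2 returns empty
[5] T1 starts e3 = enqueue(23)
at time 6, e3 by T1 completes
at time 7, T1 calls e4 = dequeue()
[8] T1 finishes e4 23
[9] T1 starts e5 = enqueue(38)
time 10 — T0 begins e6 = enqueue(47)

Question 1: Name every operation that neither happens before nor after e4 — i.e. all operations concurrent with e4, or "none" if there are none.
none

overlap test against e4 [7,8]: concurrent iff the interval meets 7..8
e1 [1,2]: before
e2 [3,4]: before
e3 [5,6]: before
e5 [9,…): after
e6 [10,…): after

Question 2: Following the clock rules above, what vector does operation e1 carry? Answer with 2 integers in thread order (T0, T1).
(0, 1)

e1, invoked 1, has no incoming edges; only T1's bump applies → (0, 1)
e2, invoked 3, has no incoming edges; only T0's bump applies → (1, 0)
e3 (invocation 5): componentwise max over VC(e1)=(0, 1), +1 at T1, giving (0, 2)
e6 (invocation 10): componentwise max over VC(e2)=(1, 0), +1 at T0, giving (2, 0)
e4 (invocation 7): componentwise max over VC(e3)=(0, 2), +1 at T1, giving (0, 3)
e5 (invocation 9): componentwise max over VC(e4)=(0, 3), +1 at T1, giving (0, 4)
target: VC(e1) = (0, 1)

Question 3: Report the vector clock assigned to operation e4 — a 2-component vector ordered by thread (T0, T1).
(0, 3)

no predecessors for e1 (invoked 1): T1 increments from zero → (0, 1)
no predecessors for e2 (invoked 3): T0 increments from zero → (1, 0)
e3, invoked 5, takes VC(e1)=(0, 1) under max, adds 1 for T1 → (0, 2)
e6, invoked 10, takes VC(e2)=(1, 0) under max, adds 1 for T0 → (2, 0)
e4, invoked 7, takes VC(e3)=(0, 2) under max, adds 1 for T1 → (0, 3)
e5, invoked 9, takes VC(e4)=(0, 3) under max, adds 1 for T1 → (0, 4)
target: VC(e4) = (0, 3)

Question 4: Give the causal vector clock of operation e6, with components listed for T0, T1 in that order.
(2, 0)

root op e1, invoked 1: fresh clock plus T1's own tick → (0, 1)
root op e2, invoked 3: fresh clock plus T0's own tick → (1, 0)
merge at e3 (invoked 5): VC(e1)=(0, 1), own-thread bump on T1 → (0, 2)
merge at e6 (invoked 10): VC(e2)=(1, 0), own-thread bump on T0 → (2, 0)
merge at e4 (invoked 7): VC(e3)=(0, 2), own-thread bump on T1 → (0, 3)
merge at e5 (invoked 9): VC(e4)=(0, 3), own-thread bump on T1 → (0, 4)
target: VC(e6) = (2, 0)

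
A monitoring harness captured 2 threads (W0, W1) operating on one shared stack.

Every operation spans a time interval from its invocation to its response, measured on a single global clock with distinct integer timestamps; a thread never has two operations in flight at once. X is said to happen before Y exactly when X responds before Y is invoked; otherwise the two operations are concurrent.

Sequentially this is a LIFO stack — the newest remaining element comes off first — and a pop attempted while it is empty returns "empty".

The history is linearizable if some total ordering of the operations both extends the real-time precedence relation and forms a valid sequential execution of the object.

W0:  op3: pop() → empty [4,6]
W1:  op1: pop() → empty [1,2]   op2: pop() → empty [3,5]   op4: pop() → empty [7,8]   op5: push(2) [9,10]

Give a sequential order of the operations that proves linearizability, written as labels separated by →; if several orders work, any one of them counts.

op1 → op2 → op3 → op4 → op5

after step 1 (op1 pop() → empty): stack <>
after step 2 (op2 pop() → empty): stack <>
after step 3 (op3 pop() → empty): stack <>
after step 4 (op4 pop() → empty): stack <>
after step 5 (op5 push(2)): stack <2>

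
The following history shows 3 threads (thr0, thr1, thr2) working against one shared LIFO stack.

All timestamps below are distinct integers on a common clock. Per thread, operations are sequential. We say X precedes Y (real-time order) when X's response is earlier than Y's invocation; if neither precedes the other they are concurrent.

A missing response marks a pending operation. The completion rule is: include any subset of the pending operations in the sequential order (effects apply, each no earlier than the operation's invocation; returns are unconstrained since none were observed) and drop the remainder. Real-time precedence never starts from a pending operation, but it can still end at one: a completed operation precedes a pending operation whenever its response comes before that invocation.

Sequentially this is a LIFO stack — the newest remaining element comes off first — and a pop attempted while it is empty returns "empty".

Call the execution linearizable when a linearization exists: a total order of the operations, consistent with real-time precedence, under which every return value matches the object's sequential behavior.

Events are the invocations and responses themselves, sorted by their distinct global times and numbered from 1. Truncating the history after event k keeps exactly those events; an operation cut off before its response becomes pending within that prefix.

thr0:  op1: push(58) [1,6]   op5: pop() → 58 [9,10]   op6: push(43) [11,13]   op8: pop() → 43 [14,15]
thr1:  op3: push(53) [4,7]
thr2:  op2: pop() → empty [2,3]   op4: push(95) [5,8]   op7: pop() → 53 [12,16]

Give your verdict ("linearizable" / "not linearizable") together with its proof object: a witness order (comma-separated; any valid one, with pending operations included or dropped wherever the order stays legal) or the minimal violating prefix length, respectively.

linearizable — witness: op2, op4, op3, op1, op5, op6, op8, op7

after step 1 (op2 pop() → empty): stack <>
after step 2 (op4 push(95)): stack <95>
after step 3 (op3 push(53)): stack <95,53>
after step 4 (op1 push(58)): stack <95,53,58>
after step 5 (op5 pop() → 58): stack <95,53>
after step 6 (op6 push(43)): stack <95,53,43>
after step 7 (op8 pop() → 43): stack <95,53>
after step 8 (op7 pop() → 53): stack <95>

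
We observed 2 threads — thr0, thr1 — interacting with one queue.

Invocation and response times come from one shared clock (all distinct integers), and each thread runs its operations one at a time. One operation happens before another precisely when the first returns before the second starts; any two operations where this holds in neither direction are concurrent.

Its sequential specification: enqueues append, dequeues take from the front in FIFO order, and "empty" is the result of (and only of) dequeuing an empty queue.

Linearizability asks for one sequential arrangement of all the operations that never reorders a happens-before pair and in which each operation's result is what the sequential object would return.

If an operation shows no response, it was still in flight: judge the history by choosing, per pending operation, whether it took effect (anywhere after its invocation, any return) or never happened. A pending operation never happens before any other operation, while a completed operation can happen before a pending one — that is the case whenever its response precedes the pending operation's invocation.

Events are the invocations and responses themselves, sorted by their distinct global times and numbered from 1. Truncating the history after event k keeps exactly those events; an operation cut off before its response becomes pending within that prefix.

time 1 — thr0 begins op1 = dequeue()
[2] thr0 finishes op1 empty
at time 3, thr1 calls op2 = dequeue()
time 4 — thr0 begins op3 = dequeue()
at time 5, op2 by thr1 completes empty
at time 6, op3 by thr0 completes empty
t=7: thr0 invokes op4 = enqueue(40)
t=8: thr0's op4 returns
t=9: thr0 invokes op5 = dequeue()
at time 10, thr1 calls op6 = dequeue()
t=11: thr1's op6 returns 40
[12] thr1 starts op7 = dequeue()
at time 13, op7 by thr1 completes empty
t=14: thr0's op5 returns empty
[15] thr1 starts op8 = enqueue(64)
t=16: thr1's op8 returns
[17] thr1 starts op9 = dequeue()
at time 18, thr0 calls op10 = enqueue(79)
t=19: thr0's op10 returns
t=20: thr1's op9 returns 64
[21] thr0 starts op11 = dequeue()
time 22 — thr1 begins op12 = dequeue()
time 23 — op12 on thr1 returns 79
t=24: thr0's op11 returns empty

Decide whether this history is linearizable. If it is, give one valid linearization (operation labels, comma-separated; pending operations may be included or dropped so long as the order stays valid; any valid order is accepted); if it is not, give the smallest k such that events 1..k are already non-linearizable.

after step 1 (op1 dequeue() → empty): queue <>
after step 2 (op2 dequeue() → empty): queue <>
after step 3 (op3 dequeue() → empty): queue <>
after step 4 (op4 enqueue(40)): queue <40>
after step 5 (op6 dequeue() → 40): queue <>
after step 6 (op5 dequeue() → empty): queue <>
after step 7 (op7 dequeue() → empty): queue <>
after step 8 (op8 enqueue(64)): queue <64>
after step 9 (op9 dequeue() → 64): queue <>
after step 10 (op10 enqueue(79)): queue <79>
after step 11 (op12 dequeue() → 79): queue <>
after step 12 (op11 dequeue() → empty): queue <>

linearizable — witness: op1, op2, op3, op4, op6, op5, op7, op8, op9, op10, op12, op11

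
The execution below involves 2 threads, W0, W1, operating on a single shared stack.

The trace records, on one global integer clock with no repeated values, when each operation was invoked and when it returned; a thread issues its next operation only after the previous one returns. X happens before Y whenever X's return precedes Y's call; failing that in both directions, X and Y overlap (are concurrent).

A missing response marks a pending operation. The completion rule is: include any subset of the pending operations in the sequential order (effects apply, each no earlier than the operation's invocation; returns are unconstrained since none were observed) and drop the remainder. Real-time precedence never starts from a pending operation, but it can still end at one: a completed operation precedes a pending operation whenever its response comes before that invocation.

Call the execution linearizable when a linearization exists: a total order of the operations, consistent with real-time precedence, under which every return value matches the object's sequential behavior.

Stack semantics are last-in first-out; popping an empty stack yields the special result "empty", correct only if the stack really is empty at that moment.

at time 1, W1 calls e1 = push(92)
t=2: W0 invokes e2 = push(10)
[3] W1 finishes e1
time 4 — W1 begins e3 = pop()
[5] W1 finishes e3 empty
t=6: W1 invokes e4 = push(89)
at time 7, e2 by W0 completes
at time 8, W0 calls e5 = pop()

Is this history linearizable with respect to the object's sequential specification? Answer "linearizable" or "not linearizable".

not linearizable

already the first 5 events (up to e3's response at time 5) admit no linearization; the first 4 still do
the sole real-time-consistent order of 2 completed operations fails the stack replay
include/drop combinations of the 1 pending operation (e2) were all tried; none helps
one such order, e1, e3 (pending dropped), breaks at step 2 where e3 pop() → empty is illegal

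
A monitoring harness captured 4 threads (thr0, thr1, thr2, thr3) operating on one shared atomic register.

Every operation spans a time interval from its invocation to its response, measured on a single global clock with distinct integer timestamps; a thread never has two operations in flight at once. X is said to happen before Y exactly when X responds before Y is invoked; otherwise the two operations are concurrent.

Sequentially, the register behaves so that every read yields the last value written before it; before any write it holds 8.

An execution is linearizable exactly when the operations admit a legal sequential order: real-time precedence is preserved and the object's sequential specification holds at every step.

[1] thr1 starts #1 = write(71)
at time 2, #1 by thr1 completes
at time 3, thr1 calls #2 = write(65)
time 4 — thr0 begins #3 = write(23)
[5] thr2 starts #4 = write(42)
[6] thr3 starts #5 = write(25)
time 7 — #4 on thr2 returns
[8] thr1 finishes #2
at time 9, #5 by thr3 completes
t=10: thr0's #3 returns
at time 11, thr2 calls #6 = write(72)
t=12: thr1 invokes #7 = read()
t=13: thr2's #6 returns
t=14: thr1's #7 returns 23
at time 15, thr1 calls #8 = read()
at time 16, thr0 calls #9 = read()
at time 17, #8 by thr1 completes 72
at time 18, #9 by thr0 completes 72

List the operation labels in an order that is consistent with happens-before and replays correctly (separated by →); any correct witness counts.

#1 → #2 → #4 → #5 → #3 → #7 → #6 → #8 → #9

step 1: #1 write(71) — value 71
step 2: #2 write(65) — value 65
step 3: #4 write(42) — value 42
step 4: #5 write(25) — value 25
step 5: #3 write(23) — value 23
step 6: #7 read() → 23 — value 23
step 7: #6 write(72) — value 72
step 8: #8 read() → 72 — value 72
step 9: #9 read() → 72 — value 72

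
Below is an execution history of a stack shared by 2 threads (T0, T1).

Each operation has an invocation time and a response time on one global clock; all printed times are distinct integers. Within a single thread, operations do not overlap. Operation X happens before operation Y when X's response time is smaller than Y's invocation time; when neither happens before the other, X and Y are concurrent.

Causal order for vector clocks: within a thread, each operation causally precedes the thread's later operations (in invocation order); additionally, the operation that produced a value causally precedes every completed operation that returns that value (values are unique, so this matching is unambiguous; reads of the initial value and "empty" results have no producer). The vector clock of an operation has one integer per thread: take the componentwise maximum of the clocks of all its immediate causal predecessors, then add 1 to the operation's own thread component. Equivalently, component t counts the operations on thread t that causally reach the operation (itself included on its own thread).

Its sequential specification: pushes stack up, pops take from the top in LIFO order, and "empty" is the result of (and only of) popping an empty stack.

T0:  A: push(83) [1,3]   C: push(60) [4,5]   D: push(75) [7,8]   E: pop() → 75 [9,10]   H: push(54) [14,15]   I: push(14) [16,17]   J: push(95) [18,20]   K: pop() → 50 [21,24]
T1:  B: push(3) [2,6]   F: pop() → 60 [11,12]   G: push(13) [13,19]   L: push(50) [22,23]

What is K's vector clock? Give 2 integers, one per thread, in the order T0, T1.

(8, 4)

B, invoked 2, has no incoming edges; only T1's bump applies → (0, 1)
A, invoked 1, has no incoming edges; only T0's bump applies → (1, 0)
C, invoked 4, takes VC(A)=(1, 0) under max, adds 1 for T0 → (2, 0)
D, invoked 7, takes VC(C)=(2, 0) under max, adds 1 for T0 → (3, 0)
F, invoked 11, takes VC(B)=(0, 1), VC(C)=(2, 0) under max, adds 1 for T1 → (2, 2)
E, invoked 9, takes VC(D)=(3, 0) under max, adds 1 for T0 → (4, 0)
G, invoked 13, takes VC(F)=(2, 2) under max, adds 1 for T1 → (2, 3)
H, invoked 14, takes VC(E)=(4, 0) under max, adds 1 for T0 → (5, 0)
L, invoked 22, takes VC(G)=(2, 3) under max, adds 1 for T1 → (2, 4)
I, invoked 16, takes VC(H)=(5, 0) under max, adds 1 for T0 → (6, 0)
J, invoked 18, takes VC(I)=(6, 0) under max, adds 1 for T0 → (7, 0)
K, invoked 21, takes VC(J)=(7, 0), VC(L)=(2, 4) under max, adds 1 for T0 → (8, 4)
target: VC(K) = (8, 4)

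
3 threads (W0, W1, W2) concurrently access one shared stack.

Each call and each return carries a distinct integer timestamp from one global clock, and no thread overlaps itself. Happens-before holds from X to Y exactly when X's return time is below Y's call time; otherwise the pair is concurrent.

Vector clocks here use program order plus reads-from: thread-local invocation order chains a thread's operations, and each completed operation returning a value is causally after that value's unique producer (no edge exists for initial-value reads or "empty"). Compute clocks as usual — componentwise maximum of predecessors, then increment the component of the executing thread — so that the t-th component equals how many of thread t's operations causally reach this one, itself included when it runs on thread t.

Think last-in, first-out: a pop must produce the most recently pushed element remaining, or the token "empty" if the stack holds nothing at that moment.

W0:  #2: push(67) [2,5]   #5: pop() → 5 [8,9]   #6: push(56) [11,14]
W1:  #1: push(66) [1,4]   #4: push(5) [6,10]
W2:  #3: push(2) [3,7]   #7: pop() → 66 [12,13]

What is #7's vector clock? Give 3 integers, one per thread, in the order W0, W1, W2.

(0, 1, 2)

#3, invoked 3, has no incoming edges; only W2's bump applies → (0, 0, 1)
#1, invoked 1, has no incoming edges; only W1's bump applies → (0, 1, 0)
#2, invoked 2, has no incoming edges; only W0's bump applies → (1, 0, 0)
merge at #4 (invoked 6): VC(#1)=(0, 1, 0), own-thread bump on W1 → (0, 2, 0)
merge at #7 (invoked 12): VC(#1)=(0, 1, 0), VC(#3)=(0, 0, 1), own-thread bump on W2 → (0, 1, 2)
merge at #5 (invoked 8): VC(#2)=(1, 0, 0), VC(#4)=(0, 2, 0), own-thread bump on W0 → (2, 2, 0)
merge at #6 (invoked 11): VC(#5)=(2, 2, 0), own-thread bump on W0 → (3, 2, 0)
target: VC(#7) = (0, 1, 2)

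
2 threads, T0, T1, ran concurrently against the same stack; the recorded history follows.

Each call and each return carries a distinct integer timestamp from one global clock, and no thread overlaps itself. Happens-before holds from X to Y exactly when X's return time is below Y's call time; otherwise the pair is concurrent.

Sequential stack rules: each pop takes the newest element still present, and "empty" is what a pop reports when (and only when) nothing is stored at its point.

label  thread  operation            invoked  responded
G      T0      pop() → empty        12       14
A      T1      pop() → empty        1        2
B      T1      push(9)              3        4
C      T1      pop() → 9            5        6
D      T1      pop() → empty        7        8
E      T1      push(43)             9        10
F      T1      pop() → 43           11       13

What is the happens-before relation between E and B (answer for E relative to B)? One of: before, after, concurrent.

after

E spans [9,10], B spans [3,4]
resp(B)=4 < inv(E)=9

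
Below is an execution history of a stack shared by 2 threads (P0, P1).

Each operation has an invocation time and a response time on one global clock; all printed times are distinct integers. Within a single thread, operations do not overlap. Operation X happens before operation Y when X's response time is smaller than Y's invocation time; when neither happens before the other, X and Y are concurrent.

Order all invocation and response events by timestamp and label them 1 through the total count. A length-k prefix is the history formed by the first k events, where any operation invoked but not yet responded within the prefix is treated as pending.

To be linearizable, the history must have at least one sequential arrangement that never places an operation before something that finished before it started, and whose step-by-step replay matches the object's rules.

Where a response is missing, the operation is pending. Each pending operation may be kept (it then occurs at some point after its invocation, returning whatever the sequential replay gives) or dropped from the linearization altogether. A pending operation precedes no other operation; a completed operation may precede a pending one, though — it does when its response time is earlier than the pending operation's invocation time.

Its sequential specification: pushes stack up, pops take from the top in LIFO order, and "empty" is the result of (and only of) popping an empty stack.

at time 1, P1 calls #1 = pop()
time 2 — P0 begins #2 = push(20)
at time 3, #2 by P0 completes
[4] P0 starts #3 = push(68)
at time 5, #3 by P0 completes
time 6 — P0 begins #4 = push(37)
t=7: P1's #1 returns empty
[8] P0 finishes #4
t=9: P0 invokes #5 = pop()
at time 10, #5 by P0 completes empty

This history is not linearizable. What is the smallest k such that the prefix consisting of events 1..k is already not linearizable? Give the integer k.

events 1..9 are still linearizable — one witness is #1, #2, #3, #4:
after step 1 (#1 pop() → empty): stack <>
after step 2 (#2 push(20)): stack <20>
after step 3 (#3 push(68)): stack <20,68>
after step 4 (#4 push(37)): stack <20,68,37>
include event 10 — #5 responding at 10 — and every candidate order breaks
for example #1, #2, #3, #4, #5 fails at step 5: #5 pop() → empty is not legal there
for example #2, #1, #3, #4, #5 fails at step 2: #1 pop() → empty is not legal there

10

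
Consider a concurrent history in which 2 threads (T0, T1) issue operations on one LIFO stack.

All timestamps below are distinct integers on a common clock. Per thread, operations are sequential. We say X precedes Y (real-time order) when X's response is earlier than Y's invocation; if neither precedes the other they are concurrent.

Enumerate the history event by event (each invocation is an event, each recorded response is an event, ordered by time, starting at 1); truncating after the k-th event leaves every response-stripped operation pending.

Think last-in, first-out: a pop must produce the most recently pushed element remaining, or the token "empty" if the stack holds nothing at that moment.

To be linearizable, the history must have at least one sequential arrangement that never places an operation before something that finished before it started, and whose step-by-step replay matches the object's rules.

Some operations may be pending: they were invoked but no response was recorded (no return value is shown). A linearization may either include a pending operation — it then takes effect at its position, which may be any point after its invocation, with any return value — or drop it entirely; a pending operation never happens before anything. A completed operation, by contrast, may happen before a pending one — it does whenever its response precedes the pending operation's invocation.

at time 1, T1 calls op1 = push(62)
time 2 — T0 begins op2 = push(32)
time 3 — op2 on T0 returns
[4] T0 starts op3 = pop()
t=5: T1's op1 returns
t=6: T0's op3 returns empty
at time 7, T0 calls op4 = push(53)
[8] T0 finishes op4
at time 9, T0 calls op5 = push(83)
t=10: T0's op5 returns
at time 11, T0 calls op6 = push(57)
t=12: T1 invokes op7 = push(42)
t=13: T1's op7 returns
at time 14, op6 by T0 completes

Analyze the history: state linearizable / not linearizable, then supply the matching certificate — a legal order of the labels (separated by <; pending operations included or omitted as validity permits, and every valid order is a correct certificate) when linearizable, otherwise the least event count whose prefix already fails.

the violation lands at event 6, op3's response at time 6: events 1..5 linearize, events 1..6 do not
every one of the 3 real-time-consistent orders over 3 completed LIFO stack ops fails the sequential spec
sample order op1, op2, op3 stalls at step 3 — op3 pop() → empty has no legal effect
sample order op2, op1, op3 stalls at step 3 — op3 pop() → empty has no legal effect

not linearizable — minimal violating prefix: 6 events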